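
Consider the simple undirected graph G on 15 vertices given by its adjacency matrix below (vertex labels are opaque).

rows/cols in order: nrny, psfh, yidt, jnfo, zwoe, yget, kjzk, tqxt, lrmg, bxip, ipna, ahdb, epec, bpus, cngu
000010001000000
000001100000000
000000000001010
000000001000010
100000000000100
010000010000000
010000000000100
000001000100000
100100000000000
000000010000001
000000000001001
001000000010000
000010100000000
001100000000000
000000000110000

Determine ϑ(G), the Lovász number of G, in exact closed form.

N(cngu) = {bxip, ipna}, |N(cngu)| = 2.
Vertex ahdb has 2 neighbors: yidt, ipna.
Vertex ipna has 2 neighbors: ahdb, cngu.
Vertex nrny has 2 neighbors: zwoe, lrmg.
2-regular, N=15; the odd cycle C_{15}.
spec(A) ≈ [2.0, 1.827091, 1.338261, 0.618034, -0.209057, -1.0, -1.618034, -1.956295] (distinct, 6 d.p.).
ϑ = −N·λ_min/(λ_max−λ_min) = −15·(-2*cos(pi/15))/(2−(-2*cos(pi/15))) = 15*cos(pi/15)/(cos(pi/15) + 1).
ϑ(G) ≈ 7.4171482.
α=7, χ(Ḡ)=8; ϑ=15*cos(pi/15)/(cos(pi/15) + 1) lies between (both strict).

15*cos(pi/15)/(cos(pi/15) + 1)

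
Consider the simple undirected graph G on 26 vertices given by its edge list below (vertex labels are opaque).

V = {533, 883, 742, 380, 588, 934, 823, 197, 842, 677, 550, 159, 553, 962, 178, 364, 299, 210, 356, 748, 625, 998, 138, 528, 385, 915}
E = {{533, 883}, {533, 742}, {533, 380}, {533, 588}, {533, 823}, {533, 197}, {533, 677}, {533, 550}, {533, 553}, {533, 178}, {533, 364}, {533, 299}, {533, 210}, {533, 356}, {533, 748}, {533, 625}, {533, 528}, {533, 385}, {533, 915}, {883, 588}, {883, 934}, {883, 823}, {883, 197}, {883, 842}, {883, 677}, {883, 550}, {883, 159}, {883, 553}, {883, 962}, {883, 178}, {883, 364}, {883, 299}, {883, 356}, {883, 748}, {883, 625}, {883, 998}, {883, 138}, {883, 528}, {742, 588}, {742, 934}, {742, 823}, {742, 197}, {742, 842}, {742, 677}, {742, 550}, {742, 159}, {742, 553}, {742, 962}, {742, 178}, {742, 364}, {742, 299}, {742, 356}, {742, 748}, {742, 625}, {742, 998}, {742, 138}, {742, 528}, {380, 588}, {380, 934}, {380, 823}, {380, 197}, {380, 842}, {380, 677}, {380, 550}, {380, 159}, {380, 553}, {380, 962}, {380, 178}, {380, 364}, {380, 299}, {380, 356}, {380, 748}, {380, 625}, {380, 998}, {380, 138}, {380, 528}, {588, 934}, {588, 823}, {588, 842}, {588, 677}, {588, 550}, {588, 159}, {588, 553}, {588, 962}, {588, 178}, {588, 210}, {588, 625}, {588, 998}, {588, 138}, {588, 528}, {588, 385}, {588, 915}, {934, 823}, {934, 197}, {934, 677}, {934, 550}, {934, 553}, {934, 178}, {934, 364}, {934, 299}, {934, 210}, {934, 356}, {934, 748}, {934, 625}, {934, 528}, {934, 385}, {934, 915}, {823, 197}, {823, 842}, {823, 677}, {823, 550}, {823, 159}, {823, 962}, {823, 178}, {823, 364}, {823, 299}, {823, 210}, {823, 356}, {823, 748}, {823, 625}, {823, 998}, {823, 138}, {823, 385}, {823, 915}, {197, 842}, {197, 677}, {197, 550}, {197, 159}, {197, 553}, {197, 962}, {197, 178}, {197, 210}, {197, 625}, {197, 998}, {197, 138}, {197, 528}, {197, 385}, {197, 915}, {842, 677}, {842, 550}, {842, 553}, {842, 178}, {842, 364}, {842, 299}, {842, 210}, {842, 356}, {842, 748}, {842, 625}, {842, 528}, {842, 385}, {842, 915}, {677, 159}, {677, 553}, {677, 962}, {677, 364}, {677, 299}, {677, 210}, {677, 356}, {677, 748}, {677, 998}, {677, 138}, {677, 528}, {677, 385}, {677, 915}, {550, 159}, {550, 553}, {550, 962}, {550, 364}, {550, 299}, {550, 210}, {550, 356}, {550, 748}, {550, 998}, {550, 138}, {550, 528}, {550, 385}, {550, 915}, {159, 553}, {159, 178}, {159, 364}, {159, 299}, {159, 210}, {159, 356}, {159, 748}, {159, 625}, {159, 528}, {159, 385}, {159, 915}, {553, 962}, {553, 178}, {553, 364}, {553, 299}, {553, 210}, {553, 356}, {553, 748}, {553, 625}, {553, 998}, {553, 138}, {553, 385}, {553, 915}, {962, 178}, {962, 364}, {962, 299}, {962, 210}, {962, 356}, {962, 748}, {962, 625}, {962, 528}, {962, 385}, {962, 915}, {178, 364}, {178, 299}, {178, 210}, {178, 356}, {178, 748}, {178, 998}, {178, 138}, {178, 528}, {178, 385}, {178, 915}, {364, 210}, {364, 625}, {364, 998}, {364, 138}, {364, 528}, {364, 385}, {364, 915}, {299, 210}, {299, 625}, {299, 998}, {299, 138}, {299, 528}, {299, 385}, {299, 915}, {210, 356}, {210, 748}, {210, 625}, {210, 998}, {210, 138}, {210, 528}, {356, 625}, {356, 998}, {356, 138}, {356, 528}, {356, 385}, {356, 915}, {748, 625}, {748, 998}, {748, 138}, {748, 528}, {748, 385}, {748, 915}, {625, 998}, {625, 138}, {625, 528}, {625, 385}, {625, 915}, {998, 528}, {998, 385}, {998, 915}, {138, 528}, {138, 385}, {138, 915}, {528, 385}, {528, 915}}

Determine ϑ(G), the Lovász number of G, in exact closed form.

Vertex 533 has 19 neighbors: 883, 742, 380, 588, 823, 197, 677, 550, 553, 178, 364, 299, 210, 356, 748, 625, 528, 385, 915.
deg(842) = 19; N(842) = {883, 742, 380, 588, 823, 197, 677, 550, 553, 178, 364, 299, 210, 356, 748, 625, 528, 385, 915}.
deg(748) = 20; N(748) = {533, 883, 742, 380, 934, 823, 842, 677, 550, 159, 553, 962, 178, 210, 625, 998, 138, 528, 385, 915}.
Vertex 915 has 20 neighbors: 533, 588, 934, 823, 197, 842, 677, 550, 159, 553, 962, 178, 364, 299, 356, 748, 625, 998, 138, 528.
G = K_{7,6,6,4,3}: α = 7 = χ(Ḡ), so ϑ = 7.
Numerically 7.000000.
Check 7 ≤ 7 ≤ 7: collapsed.

7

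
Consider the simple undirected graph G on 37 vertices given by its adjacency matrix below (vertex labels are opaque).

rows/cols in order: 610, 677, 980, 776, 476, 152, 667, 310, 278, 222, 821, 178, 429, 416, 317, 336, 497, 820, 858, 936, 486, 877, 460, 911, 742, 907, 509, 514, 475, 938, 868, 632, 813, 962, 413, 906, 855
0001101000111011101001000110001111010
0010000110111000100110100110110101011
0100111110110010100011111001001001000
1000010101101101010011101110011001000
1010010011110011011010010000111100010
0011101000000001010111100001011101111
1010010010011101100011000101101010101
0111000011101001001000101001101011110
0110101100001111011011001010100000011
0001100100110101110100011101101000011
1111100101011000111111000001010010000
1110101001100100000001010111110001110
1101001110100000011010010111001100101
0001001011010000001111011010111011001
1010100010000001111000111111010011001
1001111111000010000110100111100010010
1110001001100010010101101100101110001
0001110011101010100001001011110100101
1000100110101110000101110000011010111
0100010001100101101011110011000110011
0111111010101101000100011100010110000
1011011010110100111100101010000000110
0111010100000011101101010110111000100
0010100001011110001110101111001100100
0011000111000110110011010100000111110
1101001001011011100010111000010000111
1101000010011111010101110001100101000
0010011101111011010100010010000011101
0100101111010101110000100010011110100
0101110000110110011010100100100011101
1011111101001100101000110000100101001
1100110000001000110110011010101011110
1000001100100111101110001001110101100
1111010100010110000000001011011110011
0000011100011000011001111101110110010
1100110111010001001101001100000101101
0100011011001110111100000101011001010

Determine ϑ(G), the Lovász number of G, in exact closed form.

sqrt(37)

N(278) = {677, 980, 476, 667, 310, 429, 416, 317, 336, 820, 858, 486, 877, 742, 509, 475, 906, 855}, |N(278)| = 18.
N(858) = {610, 476, 310, 278, 821, 429, 416, 317, 936, 877, 460, 911, 938, 868, 813, 413, 906, 855}, |N(858)| = 18.
deg(310) = 18; N(310) = {677, 980, 776, 278, 222, 821, 429, 336, 858, 460, 742, 514, 475, 868, 813, 962, 413, 906}.
Vertex 742 has 18 neighbors: 980, 776, 310, 278, 222, 416, 317, 497, 820, 486, 877, 911, 907, 632, 813, 962, 413, 906.
37-vertex 18-regular graph: strongly regular (37,18,8,9).
The 3 distinct eigenvalues: [18.0, 2.54138, -3.54138].
With N=37: ϑ(G) = 37·(-(-sqrt(37)/2 - 1/2))/(18−(-sqrt(37)/2 - 1/2)) = sqrt(37).
= 6.08276… (decimal).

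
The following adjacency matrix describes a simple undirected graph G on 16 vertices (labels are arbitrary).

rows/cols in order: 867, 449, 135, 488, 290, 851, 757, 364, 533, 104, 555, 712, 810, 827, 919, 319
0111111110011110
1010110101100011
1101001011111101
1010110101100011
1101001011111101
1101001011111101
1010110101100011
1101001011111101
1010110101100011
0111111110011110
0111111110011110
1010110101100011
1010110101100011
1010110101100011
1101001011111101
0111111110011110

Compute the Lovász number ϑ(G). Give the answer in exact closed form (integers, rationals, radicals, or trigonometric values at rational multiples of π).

N(827) = {867, 135, 290, 851, 364, 104, 555, 919, 319}, |N(827)| = 9.
N(810) = {867, 135, 290, 851, 364, 104, 555, 919, 319}, |N(810)| = 9.
Vertex 290 has 11 neighbors: 867, 449, 488, 757, 533, 104, 555, 712, 810, 827, 319.
deg(867) = 12; N(867) = {449, 135, 488, 290, 851, 757, 364, 533, 712, 810, 827, 919}.
G = K_{7,5,4}: α = 7 = χ(Ḡ), so ϑ = 7.
≈ 7.0000 (to 4 d.p.).
Lovász sandwich 7 ≤ 7 ≤ 7: collapsed.

7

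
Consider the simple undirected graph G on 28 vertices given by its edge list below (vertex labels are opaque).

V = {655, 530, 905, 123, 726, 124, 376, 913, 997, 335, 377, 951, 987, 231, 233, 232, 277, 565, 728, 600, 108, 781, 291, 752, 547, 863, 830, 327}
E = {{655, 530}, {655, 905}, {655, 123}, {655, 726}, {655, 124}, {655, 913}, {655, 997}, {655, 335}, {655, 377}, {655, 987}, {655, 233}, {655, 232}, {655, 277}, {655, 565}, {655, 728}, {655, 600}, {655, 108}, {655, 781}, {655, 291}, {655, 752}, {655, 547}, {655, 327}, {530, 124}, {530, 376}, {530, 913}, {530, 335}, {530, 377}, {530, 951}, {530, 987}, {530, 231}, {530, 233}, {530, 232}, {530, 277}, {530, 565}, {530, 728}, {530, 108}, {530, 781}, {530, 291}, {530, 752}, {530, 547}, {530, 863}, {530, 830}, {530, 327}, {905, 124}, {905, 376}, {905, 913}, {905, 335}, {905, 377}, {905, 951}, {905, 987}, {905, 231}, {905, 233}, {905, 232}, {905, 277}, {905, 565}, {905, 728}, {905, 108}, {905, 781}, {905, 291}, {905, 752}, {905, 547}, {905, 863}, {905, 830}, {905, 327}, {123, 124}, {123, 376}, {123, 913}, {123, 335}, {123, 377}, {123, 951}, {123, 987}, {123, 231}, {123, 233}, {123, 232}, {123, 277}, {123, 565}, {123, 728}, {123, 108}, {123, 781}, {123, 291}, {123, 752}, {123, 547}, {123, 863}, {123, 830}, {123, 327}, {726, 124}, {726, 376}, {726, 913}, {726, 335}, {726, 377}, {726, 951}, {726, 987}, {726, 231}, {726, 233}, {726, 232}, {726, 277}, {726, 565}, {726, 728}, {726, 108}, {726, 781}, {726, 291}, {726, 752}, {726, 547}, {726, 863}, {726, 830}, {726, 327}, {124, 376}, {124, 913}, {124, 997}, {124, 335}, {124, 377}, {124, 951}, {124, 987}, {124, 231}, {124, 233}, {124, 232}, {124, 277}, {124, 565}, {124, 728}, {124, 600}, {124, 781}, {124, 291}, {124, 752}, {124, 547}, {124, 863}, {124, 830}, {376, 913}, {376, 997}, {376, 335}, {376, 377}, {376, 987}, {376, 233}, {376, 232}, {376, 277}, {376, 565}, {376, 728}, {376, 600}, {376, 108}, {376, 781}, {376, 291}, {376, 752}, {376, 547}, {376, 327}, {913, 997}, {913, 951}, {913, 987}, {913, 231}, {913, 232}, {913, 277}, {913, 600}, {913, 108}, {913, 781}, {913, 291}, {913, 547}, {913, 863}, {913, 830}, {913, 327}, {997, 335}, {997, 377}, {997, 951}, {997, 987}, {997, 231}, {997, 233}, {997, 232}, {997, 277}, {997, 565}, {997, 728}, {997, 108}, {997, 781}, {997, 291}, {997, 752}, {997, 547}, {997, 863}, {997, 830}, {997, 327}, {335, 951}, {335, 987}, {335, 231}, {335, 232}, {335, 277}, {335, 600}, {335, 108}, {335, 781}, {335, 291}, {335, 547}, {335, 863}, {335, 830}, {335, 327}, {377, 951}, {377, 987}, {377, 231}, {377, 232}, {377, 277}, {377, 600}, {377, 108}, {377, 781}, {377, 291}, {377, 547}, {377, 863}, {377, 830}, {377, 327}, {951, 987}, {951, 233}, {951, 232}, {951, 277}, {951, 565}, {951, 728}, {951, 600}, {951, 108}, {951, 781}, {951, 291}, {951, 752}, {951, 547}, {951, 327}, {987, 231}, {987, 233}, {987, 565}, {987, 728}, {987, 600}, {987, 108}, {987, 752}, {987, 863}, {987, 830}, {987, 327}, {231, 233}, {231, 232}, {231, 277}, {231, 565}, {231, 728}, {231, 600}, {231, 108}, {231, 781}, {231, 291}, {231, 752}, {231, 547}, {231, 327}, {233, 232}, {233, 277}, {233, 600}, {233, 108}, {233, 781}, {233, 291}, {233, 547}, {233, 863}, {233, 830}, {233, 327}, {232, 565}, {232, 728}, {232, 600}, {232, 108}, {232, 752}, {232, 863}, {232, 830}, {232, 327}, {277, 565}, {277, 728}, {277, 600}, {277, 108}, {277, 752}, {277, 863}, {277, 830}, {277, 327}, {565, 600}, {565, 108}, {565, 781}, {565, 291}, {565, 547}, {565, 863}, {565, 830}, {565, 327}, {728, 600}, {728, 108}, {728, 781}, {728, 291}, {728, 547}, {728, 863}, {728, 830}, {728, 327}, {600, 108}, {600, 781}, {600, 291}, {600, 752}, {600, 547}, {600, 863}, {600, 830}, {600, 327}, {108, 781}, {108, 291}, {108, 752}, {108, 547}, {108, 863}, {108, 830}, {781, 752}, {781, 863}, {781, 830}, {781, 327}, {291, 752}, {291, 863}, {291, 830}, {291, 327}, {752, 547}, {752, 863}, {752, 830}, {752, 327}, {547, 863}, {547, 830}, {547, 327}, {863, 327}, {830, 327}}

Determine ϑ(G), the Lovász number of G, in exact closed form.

Vertex 863 has 22 neighbors: 530, 905, 123, 726, 124, 913, 997, 335, 377, 987, 233, 232, 277, 565, 728, 600, 108, 781, 291, 752, 547, 327.
N(565) = {655, 530, 905, 123, 726, 124, 376, 997, 951, 987, 231, 232, 277, 600, 108, 781, 291, 547, 863, 830, 327}, |N(565)| = 21.
N(327) = {655, 530, 905, 123, 726, 376, 913, 997, 335, 377, 951, 987, 231, 233, 232, 277, 565, 728, 600, 781, 291, 752, 547, 863, 830}, |N(327)| = 25.
Vertex 376 has 22 neighbors: 530, 905, 123, 726, 124, 913, 997, 335, 377, 987, 233, 232, 277, 565, 728, 600, 108, 781, 291, 752, 547, 327.
5 parts of sizes [7, 6, 6, 6, 3]; α(G) = 7 = ϑ (perfect).
ϑ(G) ≈ 7.000000.
Lovász sandwich 7 ≤ 7 ≤ 7: collapsed.

7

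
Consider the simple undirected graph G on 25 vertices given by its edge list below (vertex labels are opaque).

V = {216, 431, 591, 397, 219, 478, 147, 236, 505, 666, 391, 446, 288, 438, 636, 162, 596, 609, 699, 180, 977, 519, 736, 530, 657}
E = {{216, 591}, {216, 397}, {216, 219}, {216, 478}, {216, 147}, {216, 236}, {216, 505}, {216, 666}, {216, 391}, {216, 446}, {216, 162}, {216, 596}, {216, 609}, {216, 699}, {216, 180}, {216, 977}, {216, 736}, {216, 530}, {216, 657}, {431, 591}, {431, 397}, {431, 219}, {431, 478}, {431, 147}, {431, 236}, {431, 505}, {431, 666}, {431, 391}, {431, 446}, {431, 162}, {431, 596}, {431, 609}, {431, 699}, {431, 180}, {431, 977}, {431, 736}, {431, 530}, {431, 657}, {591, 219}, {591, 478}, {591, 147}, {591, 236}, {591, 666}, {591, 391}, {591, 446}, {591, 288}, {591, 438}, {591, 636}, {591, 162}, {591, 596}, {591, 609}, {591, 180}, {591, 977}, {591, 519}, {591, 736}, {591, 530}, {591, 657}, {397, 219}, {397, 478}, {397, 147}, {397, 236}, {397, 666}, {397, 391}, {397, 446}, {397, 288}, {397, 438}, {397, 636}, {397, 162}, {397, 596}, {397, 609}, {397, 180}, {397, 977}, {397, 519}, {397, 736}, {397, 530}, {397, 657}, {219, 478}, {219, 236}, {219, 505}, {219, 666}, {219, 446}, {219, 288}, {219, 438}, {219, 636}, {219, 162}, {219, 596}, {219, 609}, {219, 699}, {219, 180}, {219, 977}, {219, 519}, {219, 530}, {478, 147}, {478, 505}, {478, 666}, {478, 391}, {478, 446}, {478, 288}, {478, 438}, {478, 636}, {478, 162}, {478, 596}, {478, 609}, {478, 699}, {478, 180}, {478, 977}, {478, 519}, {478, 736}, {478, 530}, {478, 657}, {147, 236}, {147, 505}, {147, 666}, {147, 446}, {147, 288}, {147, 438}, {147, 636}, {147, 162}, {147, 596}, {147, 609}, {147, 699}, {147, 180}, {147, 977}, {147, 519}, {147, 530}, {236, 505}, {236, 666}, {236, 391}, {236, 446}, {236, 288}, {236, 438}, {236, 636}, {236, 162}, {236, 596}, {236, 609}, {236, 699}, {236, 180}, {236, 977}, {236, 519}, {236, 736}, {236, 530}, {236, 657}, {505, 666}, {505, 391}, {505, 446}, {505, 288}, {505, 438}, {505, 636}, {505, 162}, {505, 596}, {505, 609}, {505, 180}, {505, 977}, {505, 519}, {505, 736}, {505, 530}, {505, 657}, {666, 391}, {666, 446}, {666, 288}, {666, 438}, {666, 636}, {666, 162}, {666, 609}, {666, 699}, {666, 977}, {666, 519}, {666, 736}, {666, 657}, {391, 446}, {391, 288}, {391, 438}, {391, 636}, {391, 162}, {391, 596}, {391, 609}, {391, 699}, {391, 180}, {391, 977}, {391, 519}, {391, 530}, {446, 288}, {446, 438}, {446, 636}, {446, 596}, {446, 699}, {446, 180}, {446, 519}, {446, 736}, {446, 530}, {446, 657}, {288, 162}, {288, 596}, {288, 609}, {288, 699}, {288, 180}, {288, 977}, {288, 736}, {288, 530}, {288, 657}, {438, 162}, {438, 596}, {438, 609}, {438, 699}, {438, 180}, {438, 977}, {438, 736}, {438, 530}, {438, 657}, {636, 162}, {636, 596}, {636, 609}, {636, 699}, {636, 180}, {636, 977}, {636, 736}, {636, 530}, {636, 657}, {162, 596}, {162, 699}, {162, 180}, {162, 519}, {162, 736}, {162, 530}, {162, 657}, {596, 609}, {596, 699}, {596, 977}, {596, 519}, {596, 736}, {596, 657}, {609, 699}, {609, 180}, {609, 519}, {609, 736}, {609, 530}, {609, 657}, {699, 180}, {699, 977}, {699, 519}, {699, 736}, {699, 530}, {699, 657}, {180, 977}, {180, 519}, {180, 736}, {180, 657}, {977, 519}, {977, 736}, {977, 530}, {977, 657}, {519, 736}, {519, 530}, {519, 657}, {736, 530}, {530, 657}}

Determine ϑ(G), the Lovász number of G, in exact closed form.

deg(519) = 19; N(519) = {591, 397, 219, 478, 147, 236, 505, 666, 391, 446, 162, 596, 609, 699, 180, 977, 736, 530, 657}.
Vertex 216 has 19 neighbors: 591, 397, 219, 478, 147, 236, 505, 666, 391, 446, 162, 596, 609, 699, 180, 977, 736, 530, 657.
N(431) = {591, 397, 219, 478, 147, 236, 505, 666, 391, 446, 162, 596, 609, 699, 180, 977, 736, 530, 657}, |N(431)| = 19.
Vertex 236 has 23 neighbors: 216, 431, 591, 397, 219, 147, 505, 666, 391, 446, 288, 438, 636, 162, 596, 609, 699, 180, 977, 519, 736, 530, 657.
K_{6,5,4,4,4,2} (perfect); ϑ(G) = α(G) = max{6,5,4,4,4,2} = 6.
= 6.00000… (decimal).
Lovász sandwich 6 ≤ 6 ≤ 6: collapsed.

6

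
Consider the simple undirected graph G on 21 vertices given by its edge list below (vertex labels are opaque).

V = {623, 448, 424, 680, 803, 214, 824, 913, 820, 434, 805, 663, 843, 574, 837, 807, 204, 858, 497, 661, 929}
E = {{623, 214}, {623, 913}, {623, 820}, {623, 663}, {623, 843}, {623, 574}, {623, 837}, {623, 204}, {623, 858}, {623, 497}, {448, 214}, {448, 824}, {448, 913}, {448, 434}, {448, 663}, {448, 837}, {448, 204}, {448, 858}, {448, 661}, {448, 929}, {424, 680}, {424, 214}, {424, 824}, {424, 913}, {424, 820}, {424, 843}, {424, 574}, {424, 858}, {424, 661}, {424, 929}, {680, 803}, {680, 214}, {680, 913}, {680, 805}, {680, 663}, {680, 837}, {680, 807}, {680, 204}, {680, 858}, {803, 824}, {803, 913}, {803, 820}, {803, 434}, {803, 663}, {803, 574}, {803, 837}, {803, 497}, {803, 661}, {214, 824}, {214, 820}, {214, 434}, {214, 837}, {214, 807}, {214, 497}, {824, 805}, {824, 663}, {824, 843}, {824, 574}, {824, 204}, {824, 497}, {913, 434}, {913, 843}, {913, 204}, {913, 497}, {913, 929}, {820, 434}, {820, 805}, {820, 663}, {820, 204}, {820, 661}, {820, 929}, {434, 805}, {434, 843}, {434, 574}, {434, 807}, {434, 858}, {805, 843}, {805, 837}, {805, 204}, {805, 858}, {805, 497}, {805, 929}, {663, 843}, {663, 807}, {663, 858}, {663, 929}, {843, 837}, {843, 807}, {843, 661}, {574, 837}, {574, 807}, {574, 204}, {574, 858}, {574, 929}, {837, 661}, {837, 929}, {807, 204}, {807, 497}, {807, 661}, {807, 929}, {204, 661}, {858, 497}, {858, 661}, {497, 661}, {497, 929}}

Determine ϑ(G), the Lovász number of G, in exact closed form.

Vertex 214 has 10 neighbors: 623, 448, 424, 680, 824, 820, 434, 837, 807, 497.
N(574) = {623, 424, 803, 824, 434, 837, 807, 204, 858, 929}, |N(574)| = 10.
N(820) = {623, 424, 803, 214, 434, 805, 663, 204, 661, 929}, |N(820)| = 10.
Vertex 803 has 10 neighbors: 680, 824, 913, 820, 434, 663, 574, 837, 497, 661.
Regular of degree 10 on 21 vertices: this is K(7,2), the Kneser graph.
The 3 distinct eigenvalues: [10.0, 1.0, -4.0].
ϑ = −N·λ_min/(λ_max−λ_min) = −21·(-4)/(10−(-4)) = 6.
Numerically 6.0000000.

6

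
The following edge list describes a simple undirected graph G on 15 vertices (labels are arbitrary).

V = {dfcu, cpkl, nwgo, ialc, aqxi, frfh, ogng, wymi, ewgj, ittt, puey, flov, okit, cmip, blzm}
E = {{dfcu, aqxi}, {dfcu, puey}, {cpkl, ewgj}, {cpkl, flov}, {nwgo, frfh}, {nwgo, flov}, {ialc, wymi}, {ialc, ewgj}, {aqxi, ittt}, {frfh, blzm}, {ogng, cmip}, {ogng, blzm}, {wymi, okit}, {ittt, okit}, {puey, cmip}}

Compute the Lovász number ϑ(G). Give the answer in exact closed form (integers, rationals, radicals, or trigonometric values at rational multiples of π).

15*cos(pi/15)/(cos(pi/15) + 1)

N(cmip) = {ogng, puey}, |N(cmip)| = 2.
N(ewgj) = {cpkl, ialc}, |N(ewgj)| = 2.
Vertex wymi has 2 neighbors: ialc, okit.
deg(aqxi) = 2; N(aqxi) = {dfcu, ittt}.
Every vertex has degree 2 (N=15); this is C_{15}, the 15-cycle.
spec(A) ≈ [2.0, 1.827091, 1.338261, 0.618034, -0.209057, -1.0, -1.618034, -1.956295] (distinct, 6 d.p.).
Lovász (edge-transitive): ϑ = −15·(-2*cos(pi/15))/((2)−(-2*cos(pi/15))) = 15*cos(pi/15)/(cos(pi/15) + 1).
ϑ(G) ≈ 7.4171.
Lovász sandwich 7 ≤ 15*cos(pi/15)/(cos(pi/15) + 1) ≤ 8: both strict.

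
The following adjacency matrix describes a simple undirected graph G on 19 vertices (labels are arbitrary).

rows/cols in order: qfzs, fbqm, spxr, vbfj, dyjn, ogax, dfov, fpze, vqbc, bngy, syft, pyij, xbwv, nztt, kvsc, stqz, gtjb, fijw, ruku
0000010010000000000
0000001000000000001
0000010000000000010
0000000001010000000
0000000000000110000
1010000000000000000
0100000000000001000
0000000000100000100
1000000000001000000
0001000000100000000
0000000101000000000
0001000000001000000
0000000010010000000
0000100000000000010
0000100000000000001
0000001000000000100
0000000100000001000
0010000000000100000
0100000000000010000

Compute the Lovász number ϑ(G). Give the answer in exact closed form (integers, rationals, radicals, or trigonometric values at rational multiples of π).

N(syft) = {fpze, bngy}, |N(syft)| = 2.
N(bngy) = {vbfj, syft}, |N(bngy)| = 2.
Vertex vbfj has 2 neighbors: bngy, pyij.
deg(fpze) = 2; N(fpze) = {syft, gtjb}.
19-vertex 2-regular graph: this is C_{19}, the 19-cycle.
A has 10 distinct eigenvalues ≈ [2.0, 1.89163, 1.57828, 1.0939, 0.49097, -0.16516, -0.80339, -1.35456, -1.75895, -1.97272].
Lovász: ϑ = −19(-2*cos(pi/19))/(2+-(-1)*2*cos(pi/19)) = 19*cos(pi/19)/(cos(pi/19) + 1).
≈ 9.434771 (to 6 d.p.).
Sandwich: α(G)=9 ≤ ϑ(G)=19*cos(pi/19)/(cos(pi/19) + 1) ≤ χ(Ḡ)=10 (both strict).

19*cos(pi/19)/(cos(pi/19) + 1)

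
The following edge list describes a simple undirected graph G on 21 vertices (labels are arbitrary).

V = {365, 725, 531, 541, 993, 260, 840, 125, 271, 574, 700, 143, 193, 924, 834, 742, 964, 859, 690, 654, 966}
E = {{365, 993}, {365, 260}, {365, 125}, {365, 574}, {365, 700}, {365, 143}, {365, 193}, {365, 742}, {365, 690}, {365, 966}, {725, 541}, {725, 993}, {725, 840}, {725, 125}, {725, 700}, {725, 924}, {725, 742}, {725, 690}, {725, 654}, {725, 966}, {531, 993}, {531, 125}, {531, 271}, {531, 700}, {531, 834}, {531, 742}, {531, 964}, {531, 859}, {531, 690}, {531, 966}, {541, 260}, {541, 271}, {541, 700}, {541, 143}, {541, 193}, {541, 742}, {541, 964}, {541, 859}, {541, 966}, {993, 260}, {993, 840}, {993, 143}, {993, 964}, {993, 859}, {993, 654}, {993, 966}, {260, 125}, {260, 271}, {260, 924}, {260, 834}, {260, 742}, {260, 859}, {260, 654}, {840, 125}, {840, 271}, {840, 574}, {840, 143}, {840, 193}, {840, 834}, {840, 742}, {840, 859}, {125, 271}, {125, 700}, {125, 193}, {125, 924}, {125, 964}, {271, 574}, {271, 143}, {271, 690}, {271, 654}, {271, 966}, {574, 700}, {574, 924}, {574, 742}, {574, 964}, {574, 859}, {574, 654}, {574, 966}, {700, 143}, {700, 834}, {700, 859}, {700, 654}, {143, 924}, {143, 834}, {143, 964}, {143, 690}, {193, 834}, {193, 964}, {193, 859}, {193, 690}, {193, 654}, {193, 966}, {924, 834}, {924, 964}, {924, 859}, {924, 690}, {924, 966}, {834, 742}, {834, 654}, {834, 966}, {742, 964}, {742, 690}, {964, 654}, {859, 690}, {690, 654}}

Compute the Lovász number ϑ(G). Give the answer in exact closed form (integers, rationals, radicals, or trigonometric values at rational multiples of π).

6

Vertex 742 has 10 neighbors: 365, 725, 531, 541, 260, 840, 574, 834, 964, 690.
N(260) = {365, 541, 993, 125, 271, 924, 834, 742, 859, 654}, |N(260)| = 10.
N(700) = {365, 725, 531, 541, 125, 574, 143, 834, 859, 654}, |N(700)| = 10.
deg(859) = 10; N(859) = {531, 541, 993, 260, 840, 574, 700, 193, 924, 690}.
Every vertex has degree 10 (N=21); this is K(7,2), the Kneser graph.
A has 3 distinct eigenvalues ≈ [10.0, 1.0, -4.0].
With N=21: ϑ(G) = 21·(-1*(-4))/(10−(-4)) = 6.
Numerically 6.0000000.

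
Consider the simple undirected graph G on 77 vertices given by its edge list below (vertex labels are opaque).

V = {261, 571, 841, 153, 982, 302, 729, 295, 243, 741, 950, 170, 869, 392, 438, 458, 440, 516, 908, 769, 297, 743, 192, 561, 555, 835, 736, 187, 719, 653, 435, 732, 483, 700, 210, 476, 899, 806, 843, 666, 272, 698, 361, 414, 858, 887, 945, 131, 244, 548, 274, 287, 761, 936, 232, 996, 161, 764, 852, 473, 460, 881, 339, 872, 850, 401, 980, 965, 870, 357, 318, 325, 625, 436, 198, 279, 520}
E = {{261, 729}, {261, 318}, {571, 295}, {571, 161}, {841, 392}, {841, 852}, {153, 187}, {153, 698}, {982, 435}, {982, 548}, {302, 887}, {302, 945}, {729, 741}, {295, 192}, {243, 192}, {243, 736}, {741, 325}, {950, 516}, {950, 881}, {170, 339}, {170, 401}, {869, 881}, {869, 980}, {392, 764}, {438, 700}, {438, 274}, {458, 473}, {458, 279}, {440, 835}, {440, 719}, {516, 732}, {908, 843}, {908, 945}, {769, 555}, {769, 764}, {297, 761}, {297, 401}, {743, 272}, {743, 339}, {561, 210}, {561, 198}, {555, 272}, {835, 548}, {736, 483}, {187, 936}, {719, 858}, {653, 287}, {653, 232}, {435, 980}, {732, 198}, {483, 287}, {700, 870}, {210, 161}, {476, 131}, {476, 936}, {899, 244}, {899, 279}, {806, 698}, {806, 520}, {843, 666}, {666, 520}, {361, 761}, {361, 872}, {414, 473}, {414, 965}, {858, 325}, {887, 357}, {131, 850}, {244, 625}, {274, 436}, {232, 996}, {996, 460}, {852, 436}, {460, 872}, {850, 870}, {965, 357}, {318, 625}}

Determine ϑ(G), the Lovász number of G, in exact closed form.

77*cos(pi/77)/(cos(pi/77) + 1)

deg(192) = 2; N(192) = {295, 243}.
deg(761) = 2; N(761) = {297, 361}.
Vertex 700 has 2 neighbors: 438, 870.
deg(561) = 2; N(561) = {210, 198}.
G on 77 vertices is 2-regular; this is C_{77}, the 77-cycle.
spec(A) ≈ [2.0, 1.993, 1.973, 1.94, 1.894, 1.836, 1.765, 1.683, 1.589, 1.484, 1.37, 1.247, 1.115, 0.976, 0.831, 0.68, 0.524, 0.365, 0.204, 0.041, -0.122, -0.285, -0.445, -0.602, -0.756, -0.904, -1.047, -1.182, -1.31, -1.429, -1.538, -1.637, -1.725, -1.802, -1.867, -1.919, -1.959, -1.985, -1.998] (distinct, 3 d.p.).
−77·(-2*cos(pi/77)) / ((2)−(-2*cos(pi/77))) = 77*cos(pi/77)/(cos(pi/77) + 1) = ϑ(G).
≈ 38.483973 (to 6 d.p.).
α=38, χ(Ḡ)=39; ϑ=77*cos(pi/77)/(cos(pi/77) + 1) lies between (both strict).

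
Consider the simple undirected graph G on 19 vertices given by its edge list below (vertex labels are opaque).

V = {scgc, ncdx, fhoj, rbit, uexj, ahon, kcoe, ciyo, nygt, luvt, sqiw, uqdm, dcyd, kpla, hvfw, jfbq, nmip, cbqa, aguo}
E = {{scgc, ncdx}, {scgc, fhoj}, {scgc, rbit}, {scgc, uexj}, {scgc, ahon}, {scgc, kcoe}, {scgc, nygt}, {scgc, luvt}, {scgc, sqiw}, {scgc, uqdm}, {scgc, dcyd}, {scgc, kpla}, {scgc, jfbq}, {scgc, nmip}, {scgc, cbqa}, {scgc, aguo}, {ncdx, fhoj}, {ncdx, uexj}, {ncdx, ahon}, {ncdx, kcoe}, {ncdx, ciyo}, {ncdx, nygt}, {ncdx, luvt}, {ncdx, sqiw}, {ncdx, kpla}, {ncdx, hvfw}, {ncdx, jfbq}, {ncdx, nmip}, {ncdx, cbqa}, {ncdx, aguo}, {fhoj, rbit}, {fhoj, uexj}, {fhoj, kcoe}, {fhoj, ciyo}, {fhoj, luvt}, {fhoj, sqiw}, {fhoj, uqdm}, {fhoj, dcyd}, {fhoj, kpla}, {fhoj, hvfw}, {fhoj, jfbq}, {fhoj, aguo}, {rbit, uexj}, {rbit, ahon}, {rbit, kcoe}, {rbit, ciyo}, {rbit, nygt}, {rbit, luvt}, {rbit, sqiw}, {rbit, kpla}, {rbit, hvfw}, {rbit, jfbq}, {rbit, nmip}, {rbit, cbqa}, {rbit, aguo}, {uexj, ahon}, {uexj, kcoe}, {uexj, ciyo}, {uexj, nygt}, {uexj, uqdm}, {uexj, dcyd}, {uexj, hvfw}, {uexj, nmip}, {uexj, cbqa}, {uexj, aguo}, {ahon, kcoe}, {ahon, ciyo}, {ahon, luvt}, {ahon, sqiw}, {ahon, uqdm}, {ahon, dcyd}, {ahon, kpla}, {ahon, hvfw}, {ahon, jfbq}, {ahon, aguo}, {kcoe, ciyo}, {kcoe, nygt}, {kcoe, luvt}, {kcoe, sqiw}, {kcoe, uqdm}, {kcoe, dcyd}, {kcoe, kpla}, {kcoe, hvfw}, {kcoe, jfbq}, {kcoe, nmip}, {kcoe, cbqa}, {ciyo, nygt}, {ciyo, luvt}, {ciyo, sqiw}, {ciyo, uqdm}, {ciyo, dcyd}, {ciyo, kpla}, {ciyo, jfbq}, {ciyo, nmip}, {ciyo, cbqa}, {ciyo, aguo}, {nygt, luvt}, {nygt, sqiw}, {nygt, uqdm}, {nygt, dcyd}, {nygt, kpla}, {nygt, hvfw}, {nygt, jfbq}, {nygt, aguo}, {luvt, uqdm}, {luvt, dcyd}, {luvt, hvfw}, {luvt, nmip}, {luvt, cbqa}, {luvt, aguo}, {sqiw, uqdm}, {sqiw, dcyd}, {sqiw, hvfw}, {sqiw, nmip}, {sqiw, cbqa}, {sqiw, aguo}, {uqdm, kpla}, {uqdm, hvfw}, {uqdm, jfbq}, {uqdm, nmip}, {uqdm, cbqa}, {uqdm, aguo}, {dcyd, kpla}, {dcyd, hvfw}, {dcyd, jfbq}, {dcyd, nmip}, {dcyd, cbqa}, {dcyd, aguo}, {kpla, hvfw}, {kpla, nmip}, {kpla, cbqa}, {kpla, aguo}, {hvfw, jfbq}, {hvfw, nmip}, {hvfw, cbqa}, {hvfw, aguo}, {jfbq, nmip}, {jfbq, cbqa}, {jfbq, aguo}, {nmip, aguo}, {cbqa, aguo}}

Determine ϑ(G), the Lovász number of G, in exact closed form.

5

deg(ahon) = 14; N(ahon) = {scgc, ncdx, rbit, uexj, kcoe, ciyo, luvt, sqiw, uqdm, dcyd, kpla, hvfw, jfbq, aguo}.
deg(uexj) = 14; N(uexj) = {scgc, ncdx, fhoj, rbit, ahon, kcoe, ciyo, nygt, uqdm, dcyd, hvfw, nmip, cbqa, aguo}.
N(luvt) = {scgc, ncdx, fhoj, rbit, ahon, kcoe, ciyo, nygt, uqdm, dcyd, hvfw, nmip, cbqa, aguo}, |N(luvt)| = 14.
deg(kcoe) = 17; N(kcoe) = {scgc, ncdx, fhoj, rbit, uexj, ahon, ciyo, nygt, luvt, sqiw, uqdm, dcyd, kpla, hvfw, jfbq, nmip, cbqa}.
K_{5,5,4,3,2} (perfect); ϑ(G) = α(G) = max{5,5,4,3,2} = 5.
Numerically 5.0000.
Check 5 ≤ 5 ≤ 5: collapsed.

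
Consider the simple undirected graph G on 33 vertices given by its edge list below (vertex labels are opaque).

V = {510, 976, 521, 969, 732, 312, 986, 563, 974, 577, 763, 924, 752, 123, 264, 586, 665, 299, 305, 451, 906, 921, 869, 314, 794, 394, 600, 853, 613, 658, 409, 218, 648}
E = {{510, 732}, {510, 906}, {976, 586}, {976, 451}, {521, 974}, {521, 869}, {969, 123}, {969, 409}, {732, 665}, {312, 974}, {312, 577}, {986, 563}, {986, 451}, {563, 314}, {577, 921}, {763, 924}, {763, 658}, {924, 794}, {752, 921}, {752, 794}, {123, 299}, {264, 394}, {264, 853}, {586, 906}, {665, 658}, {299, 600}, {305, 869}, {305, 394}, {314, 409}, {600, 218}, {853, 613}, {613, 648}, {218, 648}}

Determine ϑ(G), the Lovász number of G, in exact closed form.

deg(613) = 2; N(613) = {853, 648}.
N(976) = {586, 451}, |N(976)| = 2.
deg(732) = 2; N(732) = {510, 665}.
Vertex 974 has 2 neighbors: 521, 312.
G on 33 vertices is 2-regular; connected 2-regular on 33 ⇒ C_{33}.
The 17 distinct eigenvalues: [2.0, 1.9639, 1.8567, 1.6825, 1.4475, 1.1601, 0.8308, 0.4715, 0.0952, -0.2846, -0.6541, -1.0, -1.3097, -1.5721, -1.7777, -1.919, -1.9909].
Lovász: ϑ = −33(-2*cos(pi/33))/(2+-(-1)*2*cos(pi/33)) = 33*cos(pi/33)/(cos(pi/33) + 1).
ϑ(G) ≈ 16.46255859.
Lovász sandwich 16 ≤ 33*cos(pi/33)/(cos(pi/33) + 1) ≤ 17: both strict.

33*cos(pi/33)/(cos(pi/33) + 1)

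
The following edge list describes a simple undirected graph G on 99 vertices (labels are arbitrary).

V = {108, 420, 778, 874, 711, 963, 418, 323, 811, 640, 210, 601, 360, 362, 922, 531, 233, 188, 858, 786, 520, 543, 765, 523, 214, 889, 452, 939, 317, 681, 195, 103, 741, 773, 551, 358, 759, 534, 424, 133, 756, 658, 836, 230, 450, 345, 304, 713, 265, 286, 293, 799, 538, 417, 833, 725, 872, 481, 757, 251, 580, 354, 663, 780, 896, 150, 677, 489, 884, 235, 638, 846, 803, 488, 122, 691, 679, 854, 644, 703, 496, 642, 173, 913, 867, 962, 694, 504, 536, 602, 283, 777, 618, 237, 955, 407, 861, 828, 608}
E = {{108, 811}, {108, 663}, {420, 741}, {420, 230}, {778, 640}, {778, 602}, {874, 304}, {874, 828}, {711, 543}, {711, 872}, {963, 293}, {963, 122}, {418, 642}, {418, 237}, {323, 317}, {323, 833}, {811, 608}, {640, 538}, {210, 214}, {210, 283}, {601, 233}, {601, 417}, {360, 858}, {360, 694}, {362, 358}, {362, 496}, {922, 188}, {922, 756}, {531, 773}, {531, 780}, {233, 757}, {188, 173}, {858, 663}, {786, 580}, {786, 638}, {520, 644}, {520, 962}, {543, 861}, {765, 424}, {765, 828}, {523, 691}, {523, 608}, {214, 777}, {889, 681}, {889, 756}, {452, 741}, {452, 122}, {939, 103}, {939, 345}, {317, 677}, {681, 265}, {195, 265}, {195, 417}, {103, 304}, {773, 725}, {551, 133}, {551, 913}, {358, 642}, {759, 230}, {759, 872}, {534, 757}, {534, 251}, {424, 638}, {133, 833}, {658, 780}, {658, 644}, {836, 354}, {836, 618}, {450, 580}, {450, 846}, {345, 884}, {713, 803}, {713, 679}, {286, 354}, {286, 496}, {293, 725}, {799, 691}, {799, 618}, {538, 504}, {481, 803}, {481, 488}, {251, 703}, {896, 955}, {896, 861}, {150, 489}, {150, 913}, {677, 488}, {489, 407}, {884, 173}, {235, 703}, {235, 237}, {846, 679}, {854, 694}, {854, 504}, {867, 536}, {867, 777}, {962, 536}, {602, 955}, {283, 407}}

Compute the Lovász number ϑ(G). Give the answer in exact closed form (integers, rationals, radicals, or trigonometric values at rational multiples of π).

Vertex 896 has 2 neighbors: 955, 861.
Vertex 488 has 2 neighbors: 481, 677.
Vertex 150 has 2 neighbors: 489, 913.
Vertex 681 has 2 neighbors: 889, 265.
deg(v) = 2 for all v (|V|=99); this is C_{99}, the 99-cycle.
A has 50 distinct eigenvalues ≈ [2.0, 1.996, 1.9839, 1.9639, 1.9359, 1.9001, 1.8567, 1.8059, 1.7477, 1.6825, 1.6105, 1.5321, 1.4475, 1.357, 1.2611, 1.1601, 1.0545, 0.9445, 0.8308, 0.7138, 0.5938, 0.4715, 0.3473, 0.2217, 0.0952, -0.0317, -0.1585, -0.2846, -0.4096, -0.5329, -0.6541, -0.7727, -0.8881, -1.0, -1.1078, -1.2112, -1.3097, -1.4029, -1.4905, -1.5721, -1.6474, -1.716, -1.7777, -1.8322, -1.8794, -1.919, -1.9509, -1.9749, -1.9909, -1.999].
−99·(-2*cos(pi/99)) / ((2)−(-2*cos(pi/99))) = 99*cos(pi/99)/(cos(pi/99) + 1) = ϑ(G).
ϑ(G) ≈ 49.4875363.
Sandwich: α(G)=49 ≤ ϑ(G)=99*cos(pi/99)/(cos(pi/99) + 1) ≤ χ(Ḡ)=50 (both strict).

99*cos(pi/99)/(cos(pi/99) + 1)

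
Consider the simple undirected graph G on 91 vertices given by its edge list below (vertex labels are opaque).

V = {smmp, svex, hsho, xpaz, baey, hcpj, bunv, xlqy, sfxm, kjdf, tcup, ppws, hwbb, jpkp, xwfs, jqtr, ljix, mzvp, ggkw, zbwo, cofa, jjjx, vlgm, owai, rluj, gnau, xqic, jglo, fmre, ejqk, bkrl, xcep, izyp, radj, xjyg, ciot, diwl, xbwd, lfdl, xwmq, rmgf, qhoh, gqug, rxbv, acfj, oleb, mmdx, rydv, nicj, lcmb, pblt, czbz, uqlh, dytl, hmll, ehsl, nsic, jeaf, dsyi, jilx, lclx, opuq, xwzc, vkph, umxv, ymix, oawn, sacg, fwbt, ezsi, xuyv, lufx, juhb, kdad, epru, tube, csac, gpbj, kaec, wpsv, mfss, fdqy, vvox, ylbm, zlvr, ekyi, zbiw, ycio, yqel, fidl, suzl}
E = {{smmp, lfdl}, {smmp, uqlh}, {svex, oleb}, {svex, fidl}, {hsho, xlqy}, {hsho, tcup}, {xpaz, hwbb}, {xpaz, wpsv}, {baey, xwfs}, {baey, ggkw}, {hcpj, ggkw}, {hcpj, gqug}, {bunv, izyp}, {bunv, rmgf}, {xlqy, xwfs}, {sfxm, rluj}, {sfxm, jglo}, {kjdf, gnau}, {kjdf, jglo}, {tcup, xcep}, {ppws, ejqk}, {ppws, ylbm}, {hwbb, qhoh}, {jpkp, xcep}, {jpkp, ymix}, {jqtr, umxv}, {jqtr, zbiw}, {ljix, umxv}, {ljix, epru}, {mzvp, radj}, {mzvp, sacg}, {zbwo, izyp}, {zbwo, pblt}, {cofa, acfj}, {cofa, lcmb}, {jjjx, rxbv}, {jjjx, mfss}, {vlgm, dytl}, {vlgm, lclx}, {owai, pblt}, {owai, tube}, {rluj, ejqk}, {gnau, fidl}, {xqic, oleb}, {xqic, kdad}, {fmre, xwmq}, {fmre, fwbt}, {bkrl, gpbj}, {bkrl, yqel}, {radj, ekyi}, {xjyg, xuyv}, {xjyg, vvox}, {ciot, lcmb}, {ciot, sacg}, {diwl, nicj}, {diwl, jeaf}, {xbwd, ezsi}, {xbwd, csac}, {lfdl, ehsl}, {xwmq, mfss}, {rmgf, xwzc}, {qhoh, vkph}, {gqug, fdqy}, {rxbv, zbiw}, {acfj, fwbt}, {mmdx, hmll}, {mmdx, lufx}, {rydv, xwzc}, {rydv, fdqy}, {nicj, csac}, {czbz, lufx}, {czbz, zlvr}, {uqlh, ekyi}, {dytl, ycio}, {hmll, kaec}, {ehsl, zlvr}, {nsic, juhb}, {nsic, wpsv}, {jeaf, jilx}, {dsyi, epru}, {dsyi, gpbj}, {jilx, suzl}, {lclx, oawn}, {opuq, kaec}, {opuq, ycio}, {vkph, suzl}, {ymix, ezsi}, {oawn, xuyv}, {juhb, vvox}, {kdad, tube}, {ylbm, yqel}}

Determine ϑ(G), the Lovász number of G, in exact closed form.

91*cos(pi/91)/(cos(pi/91) + 1)

N(juhb) = {nsic, vvox}, |N(juhb)| = 2.
N(zlvr) = {czbz, ehsl}, |N(zlvr)| = 2.
deg(xbwd) = 2; N(xbwd) = {ezsi, csac}.
deg(mfss) = 2; N(mfss) = {jjjx, xwmq}.
Regular of degree 2 on 91 vertices: the odd cycle C_{91}.
Distinct eigenvalues (to 6 d.p.): [2.0, 1.995235, 1.980961, 1.957247, 1.924206, 1.881995, 1.830816, 1.770912, 1.702569, 1.626112, 1.541906, 1.450353, 1.351887, 1.24698, 1.136129, 1.019865, 0.898741, 0.773333, 0.644241, 0.512078, 0.377475, 0.241073, 0.103523, -0.034521, -0.172401, -0.309459, -0.445042, -0.578504, -0.70921, -0.836536, -0.959875, -1.07864, -1.192265, -1.300208, -1.401955, -1.497021, -1.584954, -1.665333, -1.737776, -1.801938, -1.857512, -1.904235, -1.941884, -1.970278, -1.989283, -1.998808].
With N=91: ϑ(G) = 91·(-(-1)*2*cos(pi/91))/(2−(-2*cos(pi/91))) = 91*cos(pi/91)/(cos(pi/91) + 1).
ϑ(G) ≈ 45.48644016.
α=45, χ(Ḡ)=46; ϑ=91*cos(pi/91)/(cos(pi/91) + 1) lies between (both strict).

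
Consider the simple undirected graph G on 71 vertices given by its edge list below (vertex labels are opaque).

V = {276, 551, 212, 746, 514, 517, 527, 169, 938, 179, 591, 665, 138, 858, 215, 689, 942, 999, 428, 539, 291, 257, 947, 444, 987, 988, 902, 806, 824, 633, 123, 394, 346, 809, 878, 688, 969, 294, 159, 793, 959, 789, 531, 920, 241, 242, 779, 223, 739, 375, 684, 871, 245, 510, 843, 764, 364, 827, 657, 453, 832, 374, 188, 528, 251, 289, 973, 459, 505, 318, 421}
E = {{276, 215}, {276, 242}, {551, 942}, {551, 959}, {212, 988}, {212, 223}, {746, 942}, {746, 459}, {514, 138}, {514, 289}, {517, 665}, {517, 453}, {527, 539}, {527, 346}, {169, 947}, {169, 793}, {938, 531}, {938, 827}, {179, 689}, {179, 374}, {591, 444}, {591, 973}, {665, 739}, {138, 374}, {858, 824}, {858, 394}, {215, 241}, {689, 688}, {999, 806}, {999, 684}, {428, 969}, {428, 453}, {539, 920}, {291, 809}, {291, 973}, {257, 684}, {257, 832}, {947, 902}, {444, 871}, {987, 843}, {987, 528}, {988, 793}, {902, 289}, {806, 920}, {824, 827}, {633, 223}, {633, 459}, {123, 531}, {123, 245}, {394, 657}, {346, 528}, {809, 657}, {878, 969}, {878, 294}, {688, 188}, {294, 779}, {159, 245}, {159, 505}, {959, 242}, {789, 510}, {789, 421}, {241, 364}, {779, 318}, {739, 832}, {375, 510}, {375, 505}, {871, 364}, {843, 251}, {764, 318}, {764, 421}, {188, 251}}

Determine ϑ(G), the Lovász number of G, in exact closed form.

N(159) = {245, 505}, |N(159)| = 2.
deg(527) = 2; N(527) = {539, 346}.
deg(665) = 2; N(665) = {517, 739}.
N(789) = {510, 421}, |N(789)| = 2.
Regular of degree 2 on 71 vertices: this is C_{71}, the 71-cycle.
A has 36 distinct eigenvalues ≈ [2.0, 1.9922, 1.9688, 1.9299, 1.876, 1.8074, 1.7246, 1.6284, 1.5194, 1.3985, 1.2666, 1.1249, 0.9743, 0.8162, 0.6516, 0.4819, 0.3085, 0.1326, -0.0442, -0.2208, -0.3956, -0.5673, -0.7346, -0.8961, -1.0507, -1.1969, -1.3339, -1.4604, -1.5754, -1.6781, -1.7677, -1.8435, -1.9048, -1.9513, -1.9824, -1.998].
λ_max=2, λ_min=-2*cos(pi/71); ϑ = −71·λ_min/(λ_max−λ_min) = 71*cos(pi/71)/(cos(pi/71) + 1).
Numerically 35.482618264.
Sandwich: α(G)=35 ≤ ϑ(G)=71*cos(pi/71)/(cos(pi/71) + 1) ≤ χ(Ḡ)=36 (both strict).

71*cos(pi/71)/(cos(pi/71) + 1)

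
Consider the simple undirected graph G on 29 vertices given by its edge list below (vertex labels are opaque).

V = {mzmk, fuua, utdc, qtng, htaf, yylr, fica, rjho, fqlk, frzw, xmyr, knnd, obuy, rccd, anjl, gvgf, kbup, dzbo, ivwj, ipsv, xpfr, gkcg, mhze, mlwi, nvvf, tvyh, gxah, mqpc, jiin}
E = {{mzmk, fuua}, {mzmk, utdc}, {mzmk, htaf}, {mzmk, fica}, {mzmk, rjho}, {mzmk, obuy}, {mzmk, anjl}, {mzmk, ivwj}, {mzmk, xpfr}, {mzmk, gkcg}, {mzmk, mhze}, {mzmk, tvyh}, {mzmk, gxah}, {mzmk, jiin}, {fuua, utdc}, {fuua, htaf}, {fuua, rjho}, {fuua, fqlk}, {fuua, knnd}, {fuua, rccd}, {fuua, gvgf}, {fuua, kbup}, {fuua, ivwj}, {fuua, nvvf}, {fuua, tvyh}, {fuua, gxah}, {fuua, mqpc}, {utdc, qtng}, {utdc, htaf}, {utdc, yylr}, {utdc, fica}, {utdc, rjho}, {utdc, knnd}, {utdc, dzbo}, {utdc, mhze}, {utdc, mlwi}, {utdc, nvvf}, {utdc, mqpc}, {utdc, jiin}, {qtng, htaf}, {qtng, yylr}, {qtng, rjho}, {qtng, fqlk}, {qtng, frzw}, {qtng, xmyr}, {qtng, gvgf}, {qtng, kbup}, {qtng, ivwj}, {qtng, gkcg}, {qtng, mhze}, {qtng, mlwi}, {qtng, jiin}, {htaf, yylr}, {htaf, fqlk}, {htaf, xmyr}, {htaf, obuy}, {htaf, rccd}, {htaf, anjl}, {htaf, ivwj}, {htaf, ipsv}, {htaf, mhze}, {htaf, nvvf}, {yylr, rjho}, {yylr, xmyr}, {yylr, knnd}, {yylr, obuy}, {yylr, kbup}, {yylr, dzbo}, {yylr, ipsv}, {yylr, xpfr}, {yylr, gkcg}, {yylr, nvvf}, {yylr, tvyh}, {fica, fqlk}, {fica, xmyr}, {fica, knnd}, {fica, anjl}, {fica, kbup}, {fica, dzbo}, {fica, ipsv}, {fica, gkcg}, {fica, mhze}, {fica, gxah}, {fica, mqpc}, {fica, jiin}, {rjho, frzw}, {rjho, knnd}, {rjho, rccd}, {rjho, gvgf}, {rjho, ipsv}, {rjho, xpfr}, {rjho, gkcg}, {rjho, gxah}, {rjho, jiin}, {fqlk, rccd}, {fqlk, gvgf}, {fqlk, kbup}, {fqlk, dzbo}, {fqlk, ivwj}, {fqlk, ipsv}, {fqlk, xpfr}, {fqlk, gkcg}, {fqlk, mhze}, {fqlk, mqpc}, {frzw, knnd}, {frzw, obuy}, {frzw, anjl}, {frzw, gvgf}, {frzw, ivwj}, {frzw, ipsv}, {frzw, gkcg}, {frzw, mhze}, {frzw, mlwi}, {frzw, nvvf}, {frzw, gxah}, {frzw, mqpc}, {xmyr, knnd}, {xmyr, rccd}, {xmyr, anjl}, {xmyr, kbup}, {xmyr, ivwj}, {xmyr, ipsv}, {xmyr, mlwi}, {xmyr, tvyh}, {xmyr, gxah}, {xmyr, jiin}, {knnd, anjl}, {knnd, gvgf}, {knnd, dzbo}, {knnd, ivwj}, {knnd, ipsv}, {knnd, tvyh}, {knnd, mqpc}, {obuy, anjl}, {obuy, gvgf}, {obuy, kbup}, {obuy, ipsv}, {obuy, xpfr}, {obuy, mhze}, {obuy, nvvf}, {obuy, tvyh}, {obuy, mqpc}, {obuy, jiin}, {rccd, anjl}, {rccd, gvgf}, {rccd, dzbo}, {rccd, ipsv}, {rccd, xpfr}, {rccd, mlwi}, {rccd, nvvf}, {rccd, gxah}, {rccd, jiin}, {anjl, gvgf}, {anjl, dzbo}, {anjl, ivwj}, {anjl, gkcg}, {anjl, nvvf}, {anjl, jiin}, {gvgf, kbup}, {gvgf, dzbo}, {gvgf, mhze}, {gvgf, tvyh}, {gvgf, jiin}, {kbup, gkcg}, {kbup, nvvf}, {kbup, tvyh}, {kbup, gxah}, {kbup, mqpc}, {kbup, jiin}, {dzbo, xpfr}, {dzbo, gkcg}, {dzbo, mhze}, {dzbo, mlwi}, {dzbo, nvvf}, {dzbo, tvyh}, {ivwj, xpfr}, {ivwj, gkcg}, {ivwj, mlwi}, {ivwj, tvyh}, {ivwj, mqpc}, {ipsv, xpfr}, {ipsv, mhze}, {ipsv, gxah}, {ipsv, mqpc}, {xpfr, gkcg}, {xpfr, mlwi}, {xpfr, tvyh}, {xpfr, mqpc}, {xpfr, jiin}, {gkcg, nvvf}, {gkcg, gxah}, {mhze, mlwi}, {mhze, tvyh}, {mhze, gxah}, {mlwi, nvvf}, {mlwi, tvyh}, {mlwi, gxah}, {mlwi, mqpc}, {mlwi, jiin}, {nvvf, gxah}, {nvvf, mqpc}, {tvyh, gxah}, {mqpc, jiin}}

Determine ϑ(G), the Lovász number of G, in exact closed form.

sqrt(29)

deg(anjl) = 14; N(anjl) = {mzmk, htaf, fica, frzw, xmyr, knnd, obuy, rccd, gvgf, dzbo, ivwj, gkcg, nvvf, jiin}.
deg(fuua) = 14; N(fuua) = {mzmk, utdc, htaf, rjho, fqlk, knnd, rccd, gvgf, kbup, ivwj, nvvf, tvyh, gxah, mqpc}.
deg(fica) = 14; N(fica) = {mzmk, utdc, fqlk, xmyr, knnd, anjl, kbup, dzbo, ipsv, gkcg, mhze, gxah, mqpc, jiin}.
deg(htaf) = 14; N(htaf) = {mzmk, fuua, utdc, qtng, yylr, fqlk, xmyr, obuy, rccd, anjl, ivwj, ipsv, mhze, nvvf}.
Every vertex has degree 14 (N=29); Paley(29): SR with (k,λ,μ)=(14,6,7).
The 3 distinct eigenvalues: [14.0, 2.1926, -3.1926].
λ_max=14, λ_min=-sqrt(29)/2 - 1/2; ϑ = −29·λ_min/(λ_max−λ_min) = sqrt(29).
≈ 5.38516481 (to 8 d.p.).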